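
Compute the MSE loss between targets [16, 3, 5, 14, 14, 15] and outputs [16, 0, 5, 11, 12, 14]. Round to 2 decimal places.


Differences: [0, 3, 0, 3, 2, 1]
Squared errors: [0, 9, 0, 9, 4, 1]
Sum of squared errors = 23
MSE = 23 / 6 = 3.83

3.83


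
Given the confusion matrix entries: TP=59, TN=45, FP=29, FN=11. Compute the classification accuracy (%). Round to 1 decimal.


Accuracy = (TP + TN) / (TP + TN + FP + FN) * 100
= (59 + 45) / (59 + 45 + 29 + 11)
= 104 / 144
= 0.7222
= 72.2%

72.2


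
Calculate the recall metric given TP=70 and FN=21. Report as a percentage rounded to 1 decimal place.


Recall = TP / (TP + FN) * 100
= 70 / (70 + 21)
= 70 / 91
= 0.7692
= 76.9%

76.9


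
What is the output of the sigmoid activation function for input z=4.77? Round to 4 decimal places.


sigmoid(z) = 1 / (1 + exp(-z))
exp(-(4.77)) = exp(-4.77) = 0.0085
1 + 0.0085 = 1.0085
1 / 1.0085 = 0.9916

0.9916


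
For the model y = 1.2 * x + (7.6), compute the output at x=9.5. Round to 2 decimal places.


y = 1.2 * 9.5 + (7.6)
= 11.4 + (7.6)
= 19.00

19.00


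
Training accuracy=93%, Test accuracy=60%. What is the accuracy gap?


Gap = train_accuracy - test_accuracy
= 93 - 60
= 33%
This large gap strongly indicates overfitting.

33


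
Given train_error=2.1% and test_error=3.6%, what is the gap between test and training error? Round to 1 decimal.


Generalization gap = test_error - train_error
= 3.6 - 2.1
= 1.5%
A small gap suggests good generalization.

1.5


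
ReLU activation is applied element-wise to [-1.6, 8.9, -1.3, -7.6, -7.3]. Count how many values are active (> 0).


ReLU(x) = max(0, x) for each element:
ReLU(-1.6) = 0
ReLU(8.9) = 8.9
ReLU(-1.3) = 0
ReLU(-7.6) = 0
ReLU(-7.3) = 0
Active neurons (>0): 1

1


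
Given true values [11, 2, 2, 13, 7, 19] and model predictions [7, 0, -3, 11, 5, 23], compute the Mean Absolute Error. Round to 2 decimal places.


Absolute errors: [4, 2, 5, 2, 2, 4]
Sum of absolute errors = 19
MAE = 19 / 6 = 3.17

3.17


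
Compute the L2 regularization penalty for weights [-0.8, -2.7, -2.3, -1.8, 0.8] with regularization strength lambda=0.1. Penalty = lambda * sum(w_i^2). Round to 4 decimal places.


Squaring each weight:
(-0.8)^2 = 0.64
(-2.7)^2 = 7.29
(-2.3)^2 = 5.29
(-1.8)^2 = 3.24
0.8^2 = 0.64
Sum of squares = 17.1
Penalty = 0.1 * 17.1 = 1.7100

1.7100


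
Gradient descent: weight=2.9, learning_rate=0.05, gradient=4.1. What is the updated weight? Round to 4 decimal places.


w_new = w_old - lr * gradient
= 2.9 - 0.05 * 4.1
= 2.9 - (0.205)
= 2.6950

2.6950


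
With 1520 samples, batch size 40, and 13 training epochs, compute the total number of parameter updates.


Iterations per epoch = 1520 / 40 = 38
Total updates = iterations_per_epoch * epochs
= 38 * 13
= 494

494


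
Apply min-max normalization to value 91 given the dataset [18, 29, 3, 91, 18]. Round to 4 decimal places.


Min = 3, Max = 91
Range = 91 - 3 = 88
Scaled = (x - min) / (max - min)
= (91 - 3) / 88
= 88 / 88
= 1.0000

1.0000


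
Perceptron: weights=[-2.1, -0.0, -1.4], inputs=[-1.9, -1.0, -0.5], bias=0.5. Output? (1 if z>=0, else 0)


z = w . x + b
= -2.1*-1.9 + -0.0*-1.0 + -1.4*-0.5 + 0.5
= 3.99 + 0.0 + 0.7 + 0.5
= 4.69 + 0.5
= 5.19
Since z = 5.19 >= 0, output = 1

1


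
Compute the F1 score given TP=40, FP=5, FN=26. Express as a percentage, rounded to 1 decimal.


Precision = TP / (TP + FP) = 40 / 45 = 0.8889
Recall = TP / (TP + FN) = 40 / 66 = 0.6061
F1 = 2 * P * R / (P + R)
= 2 * 0.8889 * 0.6061 / (0.8889 + 0.6061)
= 1.0774 / 1.4949
= 0.7207
As percentage: 72.1%

72.1


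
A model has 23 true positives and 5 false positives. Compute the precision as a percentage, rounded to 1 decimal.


Precision = TP / (TP + FP) * 100
= 23 / (23 + 5)
= 23 / 28
= 0.8214
= 82.1%

82.1


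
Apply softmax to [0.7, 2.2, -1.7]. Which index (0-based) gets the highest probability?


Softmax is a monotonic transformation, so it preserves the argmax.
We need to find the index of the maximum logit.
Index 0: 0.7
Index 1: 2.2
Index 2: -1.7
Maximum logit = 2.2 at index 1

1


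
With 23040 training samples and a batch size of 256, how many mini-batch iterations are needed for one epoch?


Iterations per epoch = dataset_size / batch_size
= 23040 / 256
= 90

90


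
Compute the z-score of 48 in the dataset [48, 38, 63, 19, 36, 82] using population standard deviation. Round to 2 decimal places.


Mean = (48 + 38 + 63 + 19 + 36 + 82) / 6 = 47.6667
Variance = sum((x_i - mean)^2) / n = 410.8889
Std = sqrt(410.8889) = 20.2704
Z = (x - mean) / std
= (48 - 47.6667) / 20.2704
= 0.3333 / 20.2704
= 0.02

0.02


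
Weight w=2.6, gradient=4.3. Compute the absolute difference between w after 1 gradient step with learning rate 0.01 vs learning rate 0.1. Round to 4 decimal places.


With lr=0.01: w_new = 2.6 - 0.01 * 4.3 = 2.557
With lr=0.1: w_new = 2.6 - 0.1 * 4.3 = 2.17
Absolute difference = |2.557 - 2.17|
= 0.3870

0.3870


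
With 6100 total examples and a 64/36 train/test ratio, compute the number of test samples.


Train samples = 6100 * 64% = 3904
Test samples = 6100 - 3904
= 2196

2196


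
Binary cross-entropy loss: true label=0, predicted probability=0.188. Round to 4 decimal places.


For y=0: Loss = -log(1-p)
= -log(1 - 0.188)
= -log(0.812)
= -(-0.2083)
= 0.2083

0.2083


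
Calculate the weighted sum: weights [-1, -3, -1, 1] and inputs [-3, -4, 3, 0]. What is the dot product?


Element-wise products:
-1 * -3 = 3
-3 * -4 = 12
-1 * 3 = -3
1 * 0 = 0
Sum = 3 + 12 + -3 + 0
= 12

12


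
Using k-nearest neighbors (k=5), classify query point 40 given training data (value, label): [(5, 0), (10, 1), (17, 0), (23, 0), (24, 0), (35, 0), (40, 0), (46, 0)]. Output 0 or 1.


Distances from query 40:
Point 40 (class 0): distance = 0
Point 35 (class 0): distance = 5
Point 46 (class 0): distance = 6
Point 24 (class 0): distance = 16
Point 23 (class 0): distance = 17
K=5 nearest neighbors: classes = [0, 0, 0, 0, 0]
Votes for class 1: 0 / 5
Majority vote => class 0

0


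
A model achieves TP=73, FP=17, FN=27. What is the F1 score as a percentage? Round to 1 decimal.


Precision = TP / (TP + FP) = 73 / 90 = 0.8111
Recall = TP / (TP + FN) = 73 / 100 = 0.73
F1 = 2 * P * R / (P + R)
= 2 * 0.8111 * 0.73 / (0.8111 + 0.73)
= 1.1842 / 1.5411
= 0.7684
As percentage: 76.8%

76.8


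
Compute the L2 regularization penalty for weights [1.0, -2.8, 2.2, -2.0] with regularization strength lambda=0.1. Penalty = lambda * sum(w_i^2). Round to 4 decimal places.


Squaring each weight:
1.0^2 = 1.0
(-2.8)^2 = 7.84
2.2^2 = 4.84
(-2.0)^2 = 4.0
Sum of squares = 17.68
Penalty = 0.1 * 17.68 = 1.7680

1.7680


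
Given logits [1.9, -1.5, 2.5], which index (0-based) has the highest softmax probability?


Softmax is a monotonic transformation, so it preserves the argmax.
We need to find the index of the maximum logit.
Index 0: 1.9
Index 1: -1.5
Index 2: 2.5
Maximum logit = 2.5 at index 2

2


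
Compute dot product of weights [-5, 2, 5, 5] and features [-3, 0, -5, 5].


Element-wise products:
-5 * -3 = 15
2 * 0 = 0
5 * -5 = -25
5 * 5 = 25
Sum = 15 + 0 + -25 + 25
= 15

15


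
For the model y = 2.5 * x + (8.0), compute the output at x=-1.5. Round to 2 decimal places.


y = 2.5 * -1.5 + (8.0)
= -3.75 + (8.0)
= 4.25

4.25


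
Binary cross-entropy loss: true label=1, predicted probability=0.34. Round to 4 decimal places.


For y=1: Loss = -log(p)
= -log(0.34)
= -(-1.0788)
= 1.0788

1.0788


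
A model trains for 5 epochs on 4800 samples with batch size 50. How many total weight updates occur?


Iterations per epoch = 4800 / 50 = 96
Total updates = iterations_per_epoch * epochs
= 96 * 5
= 480

480


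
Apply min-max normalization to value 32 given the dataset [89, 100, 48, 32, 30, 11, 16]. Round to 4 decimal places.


Min = 11, Max = 100
Range = 100 - 11 = 89
Scaled = (x - min) / (max - min)
= (32 - 11) / 89
= 21 / 89
= 0.2360

0.2360


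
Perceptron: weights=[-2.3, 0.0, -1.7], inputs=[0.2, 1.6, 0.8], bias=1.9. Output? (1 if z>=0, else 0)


z = w . x + b
= -2.3*0.2 + 0.0*1.6 + -1.7*0.8 + 1.9
= -0.46 + 0.0 + -1.36 + 1.9
= -1.82 + 1.9
= 0.08
Since z = 0.08 >= 0, output = 1

1


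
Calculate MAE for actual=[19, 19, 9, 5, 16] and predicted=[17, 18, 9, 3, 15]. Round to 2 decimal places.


Absolute errors: [2, 1, 0, 2, 1]
Sum of absolute errors = 6
MAE = 6 / 5 = 1.20

1.20


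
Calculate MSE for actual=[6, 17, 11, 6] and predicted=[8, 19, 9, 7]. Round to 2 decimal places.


Differences: [-2, -2, 2, -1]
Squared errors: [4, 4, 4, 1]
Sum of squared errors = 13
MSE = 13 / 4 = 3.25

3.25


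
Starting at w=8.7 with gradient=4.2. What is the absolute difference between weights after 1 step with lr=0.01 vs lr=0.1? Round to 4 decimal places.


With lr=0.01: w_new = 8.7 - 0.01 * 4.2 = 8.658
With lr=0.1: w_new = 8.7 - 0.1 * 4.2 = 8.28
Absolute difference = |8.658 - 8.28|
= 0.3780

0.3780


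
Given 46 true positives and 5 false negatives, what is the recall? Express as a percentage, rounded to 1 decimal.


Recall = TP / (TP + FN) * 100
= 46 / (46 + 5)
= 46 / 51
= 0.902
= 90.2%

90.2


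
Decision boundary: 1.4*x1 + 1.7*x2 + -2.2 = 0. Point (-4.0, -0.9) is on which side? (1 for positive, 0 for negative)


Compute 1.4 * -4.0 + 1.7 * -0.9 + -2.2
= -5.6 + -1.53 + -2.2
= -9.33
Since -9.33 < 0, the point is on the negative side.

0


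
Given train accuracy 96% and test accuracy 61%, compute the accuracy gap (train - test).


Gap = train_accuracy - test_accuracy
= 96 - 61
= 35%
This large gap strongly indicates overfitting.

35


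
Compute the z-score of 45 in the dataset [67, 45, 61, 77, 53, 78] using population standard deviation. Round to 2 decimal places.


Mean = (67 + 45 + 61 + 77 + 53 + 78) / 6 = 63.5
Variance = sum((x_i - mean)^2) / n = 143.9167
Std = sqrt(143.9167) = 11.9965
Z = (x - mean) / std
= (45 - 63.5) / 11.9965
= -18.5 / 11.9965
= -1.54

-1.54


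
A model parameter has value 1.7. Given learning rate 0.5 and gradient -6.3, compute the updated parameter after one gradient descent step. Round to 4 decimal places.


w_new = w_old - lr * gradient
= 1.7 - 0.5 * -6.3
= 1.7 - (-3.15)
= 4.8500

4.8500


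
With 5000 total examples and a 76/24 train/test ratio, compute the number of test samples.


Train samples = 5000 * 76% = 3800
Test samples = 5000 - 3800
= 1200

1200


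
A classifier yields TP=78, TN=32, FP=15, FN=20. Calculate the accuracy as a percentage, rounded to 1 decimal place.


Accuracy = (TP + TN) / (TP + TN + FP + FN) * 100
= (78 + 32) / (78 + 32 + 15 + 20)
= 110 / 145
= 0.7586
= 75.9%

75.9


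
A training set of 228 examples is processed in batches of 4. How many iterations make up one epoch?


Iterations per epoch = dataset_size / batch_size
= 228 / 4
= 57

57


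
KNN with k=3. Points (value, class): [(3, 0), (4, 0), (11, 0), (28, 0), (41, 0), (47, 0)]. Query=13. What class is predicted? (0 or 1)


Distances from query 13:
Point 11 (class 0): distance = 2
Point 4 (class 0): distance = 9
Point 3 (class 0): distance = 10
K=3 nearest neighbors: classes = [0, 0, 0]
Votes for class 1: 0 / 3
Majority vote => class 0

0


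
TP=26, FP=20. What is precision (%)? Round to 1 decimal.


Precision = TP / (TP + FP) * 100
= 26 / (26 + 20)
= 26 / 46
= 0.5652
= 56.5%

56.5


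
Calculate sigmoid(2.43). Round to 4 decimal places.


sigmoid(z) = 1 / (1 + exp(-z))
exp(-(2.43)) = exp(-2.43) = 0.088
1 + 0.088 = 1.088
1 / 1.088 = 0.9191

0.9191


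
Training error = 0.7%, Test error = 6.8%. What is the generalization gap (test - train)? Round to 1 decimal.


Generalization gap = test_error - train_error
= 6.8 - 0.7
= 6.1%
A moderate gap.

6.1


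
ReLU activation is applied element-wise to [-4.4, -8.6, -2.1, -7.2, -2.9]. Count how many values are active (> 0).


ReLU(x) = max(0, x) for each element:
ReLU(-4.4) = 0
ReLU(-8.6) = 0
ReLU(-2.1) = 0
ReLU(-7.2) = 0
ReLU(-2.9) = 0
Active neurons (>0): 0

0


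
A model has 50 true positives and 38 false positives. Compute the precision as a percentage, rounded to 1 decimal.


Precision = TP / (TP + FP) * 100
= 50 / (50 + 38)
= 50 / 88
= 0.5682
= 56.8%

56.8


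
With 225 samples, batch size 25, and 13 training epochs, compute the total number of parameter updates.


Iterations per epoch = 225 / 25 = 9
Total updates = iterations_per_epoch * epochs
= 9 * 13
= 117

117


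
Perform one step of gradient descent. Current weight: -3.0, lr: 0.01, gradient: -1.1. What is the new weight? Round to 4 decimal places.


w_new = w_old - lr * gradient
= -3.0 - 0.01 * -1.1
= -3.0 - (-0.011)
= -2.9890

-2.9890


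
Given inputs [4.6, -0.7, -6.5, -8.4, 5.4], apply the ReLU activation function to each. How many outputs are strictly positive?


ReLU(x) = max(0, x) for each element:
ReLU(4.6) = 4.6
ReLU(-0.7) = 0
ReLU(-6.5) = 0
ReLU(-8.4) = 0
ReLU(5.4) = 5.4
Active neurons (>0): 2

2


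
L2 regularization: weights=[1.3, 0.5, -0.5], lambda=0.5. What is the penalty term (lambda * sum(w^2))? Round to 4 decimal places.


Squaring each weight:
1.3^2 = 1.69
0.5^2 = 0.25
(-0.5)^2 = 0.25
Sum of squares = 2.19
Penalty = 0.5 * 2.19 = 1.0950

1.0950


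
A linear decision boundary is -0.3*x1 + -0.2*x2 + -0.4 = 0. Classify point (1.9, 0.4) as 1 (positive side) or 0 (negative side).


Compute -0.3 * 1.9 + -0.2 * 0.4 + -0.4
= -0.57 + -0.08 + -0.4
= -1.05
Since -1.05 < 0, the point is on the negative side.

0


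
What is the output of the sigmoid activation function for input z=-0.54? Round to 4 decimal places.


sigmoid(z) = 1 / (1 + exp(-z))
exp(-(-0.54)) = exp(0.54) = 1.716
1 + 1.716 = 2.716
1 / 2.716 = 0.3682

0.3682


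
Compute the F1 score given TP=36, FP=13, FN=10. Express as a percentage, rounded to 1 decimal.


Precision = TP / (TP + FP) = 36 / 49 = 0.7347
Recall = TP / (TP + FN) = 36 / 46 = 0.7826
F1 = 2 * P * R / (P + R)
= 2 * 0.7347 * 0.7826 / (0.7347 + 0.7826)
= 1.15 / 1.5173
= 0.7579
As percentage: 75.8%

75.8


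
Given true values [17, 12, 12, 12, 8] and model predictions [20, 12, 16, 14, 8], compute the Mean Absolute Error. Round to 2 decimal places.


Absolute errors: [3, 0, 4, 2, 0]
Sum of absolute errors = 9
MAE = 9 / 5 = 1.80

1.80


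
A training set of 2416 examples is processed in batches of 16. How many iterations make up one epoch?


Iterations per epoch = dataset_size / batch_size
= 2416 / 16
= 151

151


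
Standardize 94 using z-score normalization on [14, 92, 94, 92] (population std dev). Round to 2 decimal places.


Mean = (14 + 92 + 94 + 92) / 4 = 73.0
Variance = sum((x_i - mean)^2) / n = 1161.0
Std = sqrt(1161.0) = 34.0735
Z = (x - mean) / std
= (94 - 73.0) / 34.0735
= 21.0 / 34.0735
= 0.62

0.62


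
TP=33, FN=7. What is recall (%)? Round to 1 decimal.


Recall = TP / (TP + FN) * 100
= 33 / (33 + 7)
= 33 / 40
= 0.825
= 82.5%

82.5


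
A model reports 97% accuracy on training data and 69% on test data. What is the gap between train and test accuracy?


Gap = train_accuracy - test_accuracy
= 97 - 69
= 28%
This large gap strongly indicates overfitting.

28


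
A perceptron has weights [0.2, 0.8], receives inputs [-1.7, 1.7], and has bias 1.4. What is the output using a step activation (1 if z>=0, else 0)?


z = w . x + b
= 0.2*-1.7 + 0.8*1.7 + 1.4
= -0.34 + 1.36 + 1.4
= 1.02 + 1.4
= 2.42
Since z = 2.42 >= 0, output = 1

1


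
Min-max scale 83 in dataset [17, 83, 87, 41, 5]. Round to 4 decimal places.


Min = 5, Max = 87
Range = 87 - 5 = 82
Scaled = (x - min) / (max - min)
= (83 - 5) / 82
= 78 / 82
= 0.9512

0.9512


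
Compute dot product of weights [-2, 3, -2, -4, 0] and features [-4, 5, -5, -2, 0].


Element-wise products:
-2 * -4 = 8
3 * 5 = 15
-2 * -5 = 10
-4 * -2 = 8
0 * 0 = 0
Sum = 8 + 15 + 10 + 8 + 0
= 41

41


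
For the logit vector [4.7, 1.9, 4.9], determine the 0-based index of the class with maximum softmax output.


Softmax is a monotonic transformation, so it preserves the argmax.
We need to find the index of the maximum logit.
Index 0: 4.7
Index 1: 1.9
Index 2: 4.9
Maximum logit = 4.9 at index 2

2


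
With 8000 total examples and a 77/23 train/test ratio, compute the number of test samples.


Train samples = 8000 * 77% = 6160
Test samples = 8000 - 6160
= 1840

1840


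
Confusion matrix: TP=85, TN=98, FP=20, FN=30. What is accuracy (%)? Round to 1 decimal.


Accuracy = (TP + TN) / (TP + TN + FP + FN) * 100
= (85 + 98) / (85 + 98 + 20 + 30)
= 183 / 233
= 0.7854
= 78.5%

78.5


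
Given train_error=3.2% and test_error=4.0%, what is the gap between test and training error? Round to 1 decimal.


Generalization gap = test_error - train_error
= 4.0 - 3.2
= 0.8%
A small gap suggests good generalization.

0.8


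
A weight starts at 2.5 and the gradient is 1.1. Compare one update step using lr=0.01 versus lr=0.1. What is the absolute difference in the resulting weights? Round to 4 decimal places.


With lr=0.01: w_new = 2.5 - 0.01 * 1.1 = 2.489
With lr=0.1: w_new = 2.5 - 0.1 * 1.1 = 2.39
Absolute difference = |2.489 - 2.39|
= 0.0990

0.0990


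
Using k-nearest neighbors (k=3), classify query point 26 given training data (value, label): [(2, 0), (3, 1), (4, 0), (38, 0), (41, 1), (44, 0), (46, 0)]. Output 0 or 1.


Distances from query 26:
Point 38 (class 0): distance = 12
Point 41 (class 1): distance = 15
Point 44 (class 0): distance = 18
K=3 nearest neighbors: classes = [0, 1, 0]
Votes for class 1: 1 / 3
Majority vote => class 0

0


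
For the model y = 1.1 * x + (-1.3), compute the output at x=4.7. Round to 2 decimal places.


y = 1.1 * 4.7 + (-1.3)
= 5.17 + (-1.3)
= 3.87

3.87


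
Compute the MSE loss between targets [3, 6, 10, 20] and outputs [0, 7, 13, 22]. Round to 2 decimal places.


Differences: [3, -1, -3, -2]
Squared errors: [9, 1, 9, 4]
Sum of squared errors = 23
MSE = 23 / 4 = 5.75

5.75


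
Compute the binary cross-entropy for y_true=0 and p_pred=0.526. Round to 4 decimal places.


For y=0: Loss = -log(1-p)
= -log(1 - 0.526)
= -log(0.474)
= -(-0.7465)
= 0.7465

0.7465


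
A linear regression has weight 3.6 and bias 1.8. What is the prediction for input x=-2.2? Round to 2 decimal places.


y = 3.6 * -2.2 + (1.8)
= -7.92 + (1.8)
= -6.12

-6.12


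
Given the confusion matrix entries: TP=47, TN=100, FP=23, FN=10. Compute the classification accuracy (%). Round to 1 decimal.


Accuracy = (TP + TN) / (TP + TN + FP + FN) * 100
= (47 + 100) / (47 + 100 + 23 + 10)
= 147 / 180
= 0.8167
= 81.7%

81.7


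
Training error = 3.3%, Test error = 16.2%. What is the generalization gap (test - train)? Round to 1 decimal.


Generalization gap = test_error - train_error
= 16.2 - 3.3
= 12.9%
A large gap suggests overfitting.

12.9


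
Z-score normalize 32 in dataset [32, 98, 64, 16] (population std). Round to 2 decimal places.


Mean = (32 + 98 + 64 + 16) / 4 = 52.5
Variance = sum((x_i - mean)^2) / n = 988.75
Std = sqrt(988.75) = 31.4444
Z = (x - mean) / std
= (32 - 52.5) / 31.4444
= -20.5 / 31.4444
= -0.65

-0.65


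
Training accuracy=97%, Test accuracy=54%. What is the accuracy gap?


Gap = train_accuracy - test_accuracy
= 97 - 54
= 43%
This large gap strongly indicates overfitting.

43


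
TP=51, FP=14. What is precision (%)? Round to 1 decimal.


Precision = TP / (TP + FP) * 100
= 51 / (51 + 14)
= 51 / 65
= 0.7846
= 78.5%

78.5


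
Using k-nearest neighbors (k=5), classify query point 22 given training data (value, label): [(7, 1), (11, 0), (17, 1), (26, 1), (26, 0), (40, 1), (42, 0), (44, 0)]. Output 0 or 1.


Distances from query 22:
Point 26 (class 0): distance = 4
Point 26 (class 1): distance = 4
Point 17 (class 1): distance = 5
Point 11 (class 0): distance = 11
Point 7 (class 1): distance = 15
K=5 nearest neighbors: classes = [0, 1, 1, 0, 1]
Votes for class 1: 3 / 5
Majority vote => class 1

1


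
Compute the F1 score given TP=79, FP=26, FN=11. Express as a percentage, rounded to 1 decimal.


Precision = TP / (TP + FP) = 79 / 105 = 0.7524
Recall = TP / (TP + FN) = 79 / 90 = 0.8778
F1 = 2 * P * R / (P + R)
= 2 * 0.7524 * 0.8778 / (0.7524 + 0.8778)
= 1.3208 / 1.6302
= 0.8103
As percentage: 81.0%

81.0


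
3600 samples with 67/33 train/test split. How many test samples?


Train samples = 3600 * 67% = 2412
Test samples = 3600 - 2412
= 1188

1188


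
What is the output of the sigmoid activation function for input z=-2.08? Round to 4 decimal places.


sigmoid(z) = 1 / (1 + exp(-z))
exp(-(-2.08)) = exp(2.08) = 8.0045
1 + 8.0045 = 9.0045
1 / 9.0045 = 0.1111

0.1111


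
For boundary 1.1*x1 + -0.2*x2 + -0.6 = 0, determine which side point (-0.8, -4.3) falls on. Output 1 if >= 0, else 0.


Compute 1.1 * -0.8 + -0.2 * -4.3 + -0.6
= -0.88 + 0.86 + -0.6
= -0.62
Since -0.62 < 0, the point is on the negative side.

0


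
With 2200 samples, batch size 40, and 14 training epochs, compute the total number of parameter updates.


Iterations per epoch = 2200 / 40 = 55
Total updates = iterations_per_epoch * epochs
= 55 * 14
= 770

770


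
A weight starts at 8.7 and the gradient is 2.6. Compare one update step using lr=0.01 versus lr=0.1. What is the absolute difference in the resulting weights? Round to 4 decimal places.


With lr=0.01: w_new = 8.7 - 0.01 * 2.6 = 8.674
With lr=0.1: w_new = 8.7 - 0.1 * 2.6 = 8.44
Absolute difference = |8.674 - 8.44|
= 0.2340

0.2340


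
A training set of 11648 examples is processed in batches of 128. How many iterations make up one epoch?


Iterations per epoch = dataset_size / batch_size
= 11648 / 128
= 91

91


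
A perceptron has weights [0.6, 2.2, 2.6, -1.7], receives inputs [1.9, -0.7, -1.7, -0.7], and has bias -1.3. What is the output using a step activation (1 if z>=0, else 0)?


z = w . x + b
= 0.6*1.9 + 2.2*-0.7 + 2.6*-1.7 + -1.7*-0.7 + -1.3
= 1.14 + -1.54 + -4.42 + 1.19 + -1.3
= -3.63 + -1.3
= -4.93
Since z = -4.93 < 0, output = 0

0


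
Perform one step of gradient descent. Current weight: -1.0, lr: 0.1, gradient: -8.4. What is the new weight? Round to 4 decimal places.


w_new = w_old - lr * gradient
= -1.0 - 0.1 * -8.4
= -1.0 - (-0.84)
= -0.1600

-0.1600


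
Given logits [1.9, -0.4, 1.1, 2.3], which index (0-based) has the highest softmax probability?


Softmax is a monotonic transformation, so it preserves the argmax.
We need to find the index of the maximum logit.
Index 0: 1.9
Index 1: -0.4
Index 2: 1.1
Index 3: 2.3
Maximum logit = 2.3 at index 3

3


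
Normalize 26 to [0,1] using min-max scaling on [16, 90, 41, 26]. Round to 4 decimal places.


Min = 16, Max = 90
Range = 90 - 16 = 74
Scaled = (x - min) / (max - min)
= (26 - 16) / 74
= 10 / 74
= 0.1351

0.1351


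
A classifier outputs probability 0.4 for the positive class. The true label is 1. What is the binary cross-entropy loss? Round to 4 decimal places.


For y=1: Loss = -log(p)
= -log(0.4)
= -(-0.9163)
= 0.9163

0.9163


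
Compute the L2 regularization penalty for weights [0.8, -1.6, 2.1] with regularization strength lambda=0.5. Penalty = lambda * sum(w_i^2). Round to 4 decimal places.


Squaring each weight:
0.8^2 = 0.64
(-1.6)^2 = 2.56
2.1^2 = 4.41
Sum of squares = 7.61
Penalty = 0.5 * 7.61 = 3.8050

3.8050


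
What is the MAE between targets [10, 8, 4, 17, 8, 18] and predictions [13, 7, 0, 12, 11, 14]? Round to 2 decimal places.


Absolute errors: [3, 1, 4, 5, 3, 4]
Sum of absolute errors = 20
MAE = 20 / 6 = 3.33

3.33


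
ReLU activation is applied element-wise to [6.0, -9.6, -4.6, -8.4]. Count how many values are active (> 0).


ReLU(x) = max(0, x) for each element:
ReLU(6.0) = 6.0
ReLU(-9.6) = 0
ReLU(-4.6) = 0
ReLU(-8.4) = 0
Active neurons (>0): 1

1


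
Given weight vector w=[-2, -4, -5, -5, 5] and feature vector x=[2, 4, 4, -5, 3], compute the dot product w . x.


Element-wise products:
-2 * 2 = -4
-4 * 4 = -16
-5 * 4 = -20
-5 * -5 = 25
5 * 3 = 15
Sum = -4 + -16 + -20 + 25 + 15
= 0

0


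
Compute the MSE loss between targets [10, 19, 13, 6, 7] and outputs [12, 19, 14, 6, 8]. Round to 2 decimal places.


Differences: [-2, 0, -1, 0, -1]
Squared errors: [4, 0, 1, 0, 1]
Sum of squared errors = 6
MSE = 6 / 5 = 1.20

1.20


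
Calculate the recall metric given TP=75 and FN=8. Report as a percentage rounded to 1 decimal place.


Recall = TP / (TP + FN) * 100
= 75 / (75 + 8)
= 75 / 83
= 0.9036
= 90.4%

90.4


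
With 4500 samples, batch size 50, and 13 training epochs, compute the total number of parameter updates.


Iterations per epoch = 4500 / 50 = 90
Total updates = iterations_per_epoch * epochs
= 90 * 13
= 1170

1170


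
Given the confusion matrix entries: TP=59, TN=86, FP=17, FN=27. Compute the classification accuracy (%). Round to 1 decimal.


Accuracy = (TP + TN) / (TP + TN + FP + FN) * 100
= (59 + 86) / (59 + 86 + 17 + 27)
= 145 / 189
= 0.7672
= 76.7%

76.7


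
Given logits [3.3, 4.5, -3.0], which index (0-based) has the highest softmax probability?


Softmax is a monotonic transformation, so it preserves the argmax.
We need to find the index of the maximum logit.
Index 0: 3.3
Index 1: 4.5
Index 2: -3.0
Maximum logit = 4.5 at index 1

1


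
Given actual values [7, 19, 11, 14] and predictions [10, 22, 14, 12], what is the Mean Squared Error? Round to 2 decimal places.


Differences: [-3, -3, -3, 2]
Squared errors: [9, 9, 9, 4]
Sum of squared errors = 31
MSE = 31 / 4 = 7.75

7.75


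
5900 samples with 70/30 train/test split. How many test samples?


Train samples = 5900 * 70% = 4130
Test samples = 5900 - 4130
= 1770

1770


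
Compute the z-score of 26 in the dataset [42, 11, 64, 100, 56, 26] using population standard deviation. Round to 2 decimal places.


Mean = (42 + 11 + 64 + 100 + 56 + 26) / 6 = 49.8333
Variance = sum((x_i - mean)^2) / n = 815.4722
Std = sqrt(815.4722) = 28.5565
Z = (x - mean) / std
= (26 - 49.8333) / 28.5565
= -23.8333 / 28.5565
= -0.83

-0.83


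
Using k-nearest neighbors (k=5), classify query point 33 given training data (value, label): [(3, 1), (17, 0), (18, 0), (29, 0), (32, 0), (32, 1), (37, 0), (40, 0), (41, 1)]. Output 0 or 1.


Distances from query 33:
Point 32 (class 0): distance = 1
Point 32 (class 1): distance = 1
Point 29 (class 0): distance = 4
Point 37 (class 0): distance = 4
Point 40 (class 0): distance = 7
K=5 nearest neighbors: classes = [0, 1, 0, 0, 0]
Votes for class 1: 1 / 5
Majority vote => class 0

0


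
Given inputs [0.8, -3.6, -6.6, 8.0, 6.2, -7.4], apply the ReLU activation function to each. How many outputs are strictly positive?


ReLU(x) = max(0, x) for each element:
ReLU(0.8) = 0.8
ReLU(-3.6) = 0
ReLU(-6.6) = 0
ReLU(8.0) = 8.0
ReLU(6.2) = 6.2
ReLU(-7.4) = 0
Active neurons (>0): 3

3


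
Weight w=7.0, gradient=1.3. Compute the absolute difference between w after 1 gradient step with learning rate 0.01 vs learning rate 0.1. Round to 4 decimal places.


With lr=0.01: w_new = 7.0 - 0.01 * 1.3 = 6.987
With lr=0.1: w_new = 7.0 - 0.1 * 1.3 = 6.87
Absolute difference = |6.987 - 6.87|
= 0.1170

0.1170


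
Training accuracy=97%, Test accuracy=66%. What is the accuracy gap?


Gap = train_accuracy - test_accuracy
= 97 - 66
= 31%
This large gap strongly indicates overfitting.

31


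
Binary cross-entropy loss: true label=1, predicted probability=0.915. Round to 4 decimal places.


For y=1: Loss = -log(p)
= -log(0.915)
= -(-0.0888)
= 0.0888

0.0888


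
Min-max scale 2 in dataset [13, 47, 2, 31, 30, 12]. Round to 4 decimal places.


Min = 2, Max = 47
Range = 47 - 2 = 45
Scaled = (x - min) / (max - min)
= (2 - 2) / 45
= 0 / 45
= 0.0000

0.0000


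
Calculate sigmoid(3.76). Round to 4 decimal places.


sigmoid(z) = 1 / (1 + exp(-z))
exp(-(3.76)) = exp(-3.76) = 0.0233
1 + 0.0233 = 1.0233
1 / 1.0233 = 0.9772

0.9772


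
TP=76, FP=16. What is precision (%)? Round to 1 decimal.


Precision = TP / (TP + FP) * 100
= 76 / (76 + 16)
= 76 / 92
= 0.8261
= 82.6%

82.6


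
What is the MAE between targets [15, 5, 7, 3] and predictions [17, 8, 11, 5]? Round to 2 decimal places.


Absolute errors: [2, 3, 4, 2]
Sum of absolute errors = 11
MAE = 11 / 4 = 2.75

2.75


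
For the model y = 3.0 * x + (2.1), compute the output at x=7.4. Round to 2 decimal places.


y = 3.0 * 7.4 + (2.1)
= 22.2 + (2.1)
= 24.30

24.30


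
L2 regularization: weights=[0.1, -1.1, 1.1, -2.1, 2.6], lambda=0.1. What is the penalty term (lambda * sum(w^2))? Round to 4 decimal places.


Squaring each weight:
0.1^2 = 0.01
(-1.1)^2 = 1.21
1.1^2 = 1.21
(-2.1)^2 = 4.41
2.6^2 = 6.76
Sum of squares = 13.6
Penalty = 0.1 * 13.6 = 1.3600

1.3600


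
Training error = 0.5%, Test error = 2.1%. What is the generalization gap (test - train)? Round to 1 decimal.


Generalization gap = test_error - train_error
= 2.1 - 0.5
= 1.6%
A small gap suggests good generalization.

1.6


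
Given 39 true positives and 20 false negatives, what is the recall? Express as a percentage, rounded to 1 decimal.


Recall = TP / (TP + FN) * 100
= 39 / (39 + 20)
= 39 / 59
= 0.661
= 66.1%

66.1


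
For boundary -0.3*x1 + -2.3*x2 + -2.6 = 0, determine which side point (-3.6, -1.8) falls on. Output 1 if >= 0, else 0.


Compute -0.3 * -3.6 + -2.3 * -1.8 + -2.6
= 1.08 + 4.14 + -2.6
= 2.62
Since 2.62 >= 0, the point is on the positive side.

1


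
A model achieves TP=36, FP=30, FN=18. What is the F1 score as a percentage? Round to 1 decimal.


Precision = TP / (TP + FP) = 36 / 66 = 0.5455
Recall = TP / (TP + FN) = 36 / 54 = 0.6667
F1 = 2 * P * R / (P + R)
= 2 * 0.5455 * 0.6667 / (0.5455 + 0.6667)
= 0.7273 / 1.2121
= 0.6
As percentage: 60.0%

60.0


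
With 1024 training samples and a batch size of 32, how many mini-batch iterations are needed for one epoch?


Iterations per epoch = dataset_size / batch_size
= 1024 / 32
= 32

32


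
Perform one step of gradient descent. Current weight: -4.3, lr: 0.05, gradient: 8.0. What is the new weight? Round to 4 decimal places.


w_new = w_old - lr * gradient
= -4.3 - 0.05 * 8.0
= -4.3 - (0.4)
= -4.7000

-4.7000


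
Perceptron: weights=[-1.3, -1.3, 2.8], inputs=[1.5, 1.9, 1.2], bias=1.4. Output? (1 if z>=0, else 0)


z = w . x + b
= -1.3*1.5 + -1.3*1.9 + 2.8*1.2 + 1.4
= -1.95 + -2.47 + 3.36 + 1.4
= -1.06 + 1.4
= 0.34
Since z = 0.34 >= 0, output = 1

1


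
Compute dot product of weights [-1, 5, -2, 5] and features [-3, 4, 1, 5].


Element-wise products:
-1 * -3 = 3
5 * 4 = 20
-2 * 1 = -2
5 * 5 = 25
Sum = 3 + 20 + -2 + 25
= 46

46


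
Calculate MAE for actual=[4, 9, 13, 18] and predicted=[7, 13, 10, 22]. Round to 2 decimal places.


Absolute errors: [3, 4, 3, 4]
Sum of absolute errors = 14
MAE = 14 / 4 = 3.50

3.50


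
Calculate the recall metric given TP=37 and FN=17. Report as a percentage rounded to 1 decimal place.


Recall = TP / (TP + FN) * 100
= 37 / (37 + 17)
= 37 / 54
= 0.6852
= 68.5%

68.5


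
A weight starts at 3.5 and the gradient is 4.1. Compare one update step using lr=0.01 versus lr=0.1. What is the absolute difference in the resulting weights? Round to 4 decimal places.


With lr=0.01: w_new = 3.5 - 0.01 * 4.1 = 3.459
With lr=0.1: w_new = 3.5 - 0.1 * 4.1 = 3.09
Absolute difference = |3.459 - 3.09|
= 0.3690

0.3690


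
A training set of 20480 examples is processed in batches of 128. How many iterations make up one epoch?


Iterations per epoch = dataset_size / batch_size
= 20480 / 128
= 160

160


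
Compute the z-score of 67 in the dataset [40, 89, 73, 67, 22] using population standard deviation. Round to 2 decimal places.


Mean = (40 + 89 + 73 + 67 + 22) / 5 = 58.2
Variance = sum((x_i - mean)^2) / n = 577.36
Std = sqrt(577.36) = 24.0283
Z = (x - mean) / std
= (67 - 58.2) / 24.0283
= 8.8 / 24.0283
= 0.37

0.37


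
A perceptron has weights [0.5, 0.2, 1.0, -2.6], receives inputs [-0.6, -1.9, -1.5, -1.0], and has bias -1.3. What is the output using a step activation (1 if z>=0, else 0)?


z = w . x + b
= 0.5*-0.6 + 0.2*-1.9 + 1.0*-1.5 + -2.6*-1.0 + -1.3
= -0.3 + -0.38 + -1.5 + 2.6 + -1.3
= 0.42 + -1.3
= -0.88
Since z = -0.88 < 0, output = 0

0


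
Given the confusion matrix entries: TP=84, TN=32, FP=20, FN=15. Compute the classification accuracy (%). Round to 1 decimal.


Accuracy = (TP + TN) / (TP + TN + FP + FN) * 100
= (84 + 32) / (84 + 32 + 20 + 15)
= 116 / 151
= 0.7682
= 76.8%

76.8


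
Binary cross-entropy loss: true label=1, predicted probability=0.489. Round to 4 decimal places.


For y=1: Loss = -log(p)
= -log(0.489)
= -(-0.7154)
= 0.7154

0.7154


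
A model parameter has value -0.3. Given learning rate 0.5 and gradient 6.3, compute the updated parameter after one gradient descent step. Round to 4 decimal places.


w_new = w_old - lr * gradient
= -0.3 - 0.5 * 6.3
= -0.3 - (3.15)
= -3.4500

-3.4500


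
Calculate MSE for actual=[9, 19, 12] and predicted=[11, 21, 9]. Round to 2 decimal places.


Differences: [-2, -2, 3]
Squared errors: [4, 4, 9]
Sum of squared errors = 17
MSE = 17 / 3 = 5.67

5.67


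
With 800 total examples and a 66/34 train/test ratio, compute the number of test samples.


Train samples = 800 * 66% = 528
Test samples = 800 - 528
= 272

272


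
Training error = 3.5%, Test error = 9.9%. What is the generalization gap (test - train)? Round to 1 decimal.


Generalization gap = test_error - train_error
= 9.9 - 3.5
= 6.4%
A moderate gap.

6.4


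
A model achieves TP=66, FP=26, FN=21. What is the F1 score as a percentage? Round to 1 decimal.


Precision = TP / (TP + FP) = 66 / 92 = 0.7174
Recall = TP / (TP + FN) = 66 / 87 = 0.7586
F1 = 2 * P * R / (P + R)
= 2 * 0.7174 * 0.7586 / (0.7174 + 0.7586)
= 1.0885 / 1.476
= 0.7374
As percentage: 73.7%

73.7


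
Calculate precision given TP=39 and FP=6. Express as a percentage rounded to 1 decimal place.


Precision = TP / (TP + FP) * 100
= 39 / (39 + 6)
= 39 / 45
= 0.8667
= 86.7%

86.7


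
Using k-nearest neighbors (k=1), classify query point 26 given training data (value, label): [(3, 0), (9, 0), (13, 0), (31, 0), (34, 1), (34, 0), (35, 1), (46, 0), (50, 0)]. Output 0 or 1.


Distances from query 26:
Point 31 (class 0): distance = 5
K=1 nearest neighbors: classes = [0]
Votes for class 1: 0 / 1
Majority vote => class 0

0


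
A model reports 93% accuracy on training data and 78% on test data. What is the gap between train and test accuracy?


Gap = train_accuracy - test_accuracy
= 93 - 78
= 15%
This gap suggests the model is overfitting.

15


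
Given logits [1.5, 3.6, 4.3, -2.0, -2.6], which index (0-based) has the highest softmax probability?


Softmax is a monotonic transformation, so it preserves the argmax.
We need to find the index of the maximum logit.
Index 0: 1.5
Index 1: 3.6
Index 2: 4.3
Index 3: -2.0
Index 4: -2.6
Maximum logit = 4.3 at index 2

2


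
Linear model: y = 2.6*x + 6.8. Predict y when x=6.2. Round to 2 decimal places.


y = 2.6 * 6.2 + (6.8)
= 16.12 + (6.8)
= 22.92

22.92


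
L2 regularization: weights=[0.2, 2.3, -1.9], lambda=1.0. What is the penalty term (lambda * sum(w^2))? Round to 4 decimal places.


Squaring each weight:
0.2^2 = 0.04
2.3^2 = 5.29
(-1.9)^2 = 3.61
Sum of squares = 8.94
Penalty = 1.0 * 8.94 = 8.9400

8.9400


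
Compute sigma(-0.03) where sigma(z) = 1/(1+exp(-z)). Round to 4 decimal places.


sigmoid(z) = 1 / (1 + exp(-z))
exp(-(-0.03)) = exp(0.03) = 1.0305
1 + 1.0305 = 2.0305
1 / 2.0305 = 0.4925

0.4925


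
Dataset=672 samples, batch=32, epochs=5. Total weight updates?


Iterations per epoch = 672 / 32 = 21
Total updates = iterations_per_epoch * epochs
= 21 * 5
= 105

105


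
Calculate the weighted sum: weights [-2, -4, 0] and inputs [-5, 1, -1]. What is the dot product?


Element-wise products:
-2 * -5 = 10
-4 * 1 = -4
0 * -1 = 0
Sum = 10 + -4 + 0
= 6

6


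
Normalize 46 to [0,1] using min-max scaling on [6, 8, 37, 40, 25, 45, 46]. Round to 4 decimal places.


Min = 6, Max = 46
Range = 46 - 6 = 40
Scaled = (x - min) / (max - min)
= (46 - 6) / 40
= 40 / 40
= 1.0000

1.0000


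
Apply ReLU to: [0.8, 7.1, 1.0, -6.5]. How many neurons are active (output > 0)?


ReLU(x) = max(0, x) for each element:
ReLU(0.8) = 0.8
ReLU(7.1) = 7.1
ReLU(1.0) = 1.0
ReLU(-6.5) = 0
Active neurons (>0): 3

3


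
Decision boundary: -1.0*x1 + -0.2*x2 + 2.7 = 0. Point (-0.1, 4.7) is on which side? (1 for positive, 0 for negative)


Compute -1.0 * -0.1 + -0.2 * 4.7 + 2.7
= 0.1 + -0.94 + 2.7
= 1.86
Since 1.86 >= 0, the point is on the positive side.

1


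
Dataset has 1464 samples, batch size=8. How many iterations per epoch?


Iterations per epoch = dataset_size / batch_size
= 1464 / 8
= 183

183


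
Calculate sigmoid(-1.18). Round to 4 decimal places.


sigmoid(z) = 1 / (1 + exp(-z))
exp(-(-1.18)) = exp(1.18) = 3.2544
1 + 3.2544 = 4.2544
1 / 4.2544 = 0.2351

0.2351


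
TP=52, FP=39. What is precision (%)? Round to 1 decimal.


Precision = TP / (TP + FP) * 100
= 52 / (52 + 39)
= 52 / 91
= 0.5714
= 57.1%

57.1


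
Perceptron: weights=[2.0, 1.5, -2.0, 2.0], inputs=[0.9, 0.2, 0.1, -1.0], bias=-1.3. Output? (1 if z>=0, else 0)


z = w . x + b
= 2.0*0.9 + 1.5*0.2 + -2.0*0.1 + 2.0*-1.0 + -1.3
= 1.8 + 0.3 + -0.2 + -2.0 + -1.3
= -0.1 + -1.3
= -1.4
Since z = -1.4 < 0, output = 0

0


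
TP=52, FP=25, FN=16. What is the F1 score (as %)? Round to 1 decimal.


Precision = TP / (TP + FP) = 52 / 77 = 0.6753
Recall = TP / (TP + FN) = 52 / 68 = 0.7647
F1 = 2 * P * R / (P + R)
= 2 * 0.6753 * 0.7647 / (0.6753 + 0.7647)
= 1.0328 / 1.44
= 0.7172
As percentage: 71.7%

71.7


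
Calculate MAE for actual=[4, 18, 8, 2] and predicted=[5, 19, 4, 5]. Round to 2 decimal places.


Absolute errors: [1, 1, 4, 3]
Sum of absolute errors = 9
MAE = 9 / 4 = 2.25

2.25


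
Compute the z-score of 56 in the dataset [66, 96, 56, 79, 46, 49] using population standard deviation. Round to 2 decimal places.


Mean = (66 + 96 + 56 + 79 + 46 + 49) / 6 = 65.3333
Variance = sum((x_i - mean)^2) / n = 309.2222
Std = sqrt(309.2222) = 17.5847
Z = (x - mean) / std
= (56 - 65.3333) / 17.5847
= -9.3333 / 17.5847
= -0.53

-0.53


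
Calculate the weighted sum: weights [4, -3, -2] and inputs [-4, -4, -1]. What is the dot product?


Element-wise products:
4 * -4 = -16
-3 * -4 = 12
-2 * -1 = 2
Sum = -16 + 12 + 2
= -2

-2


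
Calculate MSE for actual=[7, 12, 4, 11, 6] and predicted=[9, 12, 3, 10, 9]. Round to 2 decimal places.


Differences: [-2, 0, 1, 1, -3]
Squared errors: [4, 0, 1, 1, 9]
Sum of squared errors = 15
MSE = 15 / 5 = 3.00

3.00


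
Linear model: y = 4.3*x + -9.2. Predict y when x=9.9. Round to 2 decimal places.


y = 4.3 * 9.9 + (-9.2)
= 42.57 + (-9.2)
= 33.37

33.37


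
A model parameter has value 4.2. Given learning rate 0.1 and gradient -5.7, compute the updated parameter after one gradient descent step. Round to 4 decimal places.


w_new = w_old - lr * gradient
= 4.2 - 0.1 * -5.7
= 4.2 - (-0.57)
= 4.7700

4.7700


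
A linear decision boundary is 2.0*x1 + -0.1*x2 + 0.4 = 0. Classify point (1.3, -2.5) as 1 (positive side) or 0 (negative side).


Compute 2.0 * 1.3 + -0.1 * -2.5 + 0.4
= 2.6 + 0.25 + 0.4
= 3.25
Since 3.25 >= 0, the point is on the positive side.

1


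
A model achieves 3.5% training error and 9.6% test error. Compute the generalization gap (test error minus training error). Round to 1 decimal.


Generalization gap = test_error - train_error
= 9.6 - 3.5
= 6.1%
A moderate gap.

6.1


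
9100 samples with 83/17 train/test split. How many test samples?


Train samples = 9100 * 83% = 7553
Test samples = 9100 - 7553
= 1547

1547


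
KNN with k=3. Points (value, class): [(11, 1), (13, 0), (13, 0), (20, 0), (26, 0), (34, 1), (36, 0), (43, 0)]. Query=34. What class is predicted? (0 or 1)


Distances from query 34:
Point 34 (class 1): distance = 0
Point 36 (class 0): distance = 2
Point 26 (class 0): distance = 8
K=3 nearest neighbors: classes = [1, 0, 0]
Votes for class 1: 1 / 3
Majority vote => class 0

0
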